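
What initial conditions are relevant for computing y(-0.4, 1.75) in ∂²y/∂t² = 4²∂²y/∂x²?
Domain of dependence: [-7.4, 6.6]. Signals travel at speed 4, so data within |x - -0.4| ≤ 4·1.75 = 7 can reach the point.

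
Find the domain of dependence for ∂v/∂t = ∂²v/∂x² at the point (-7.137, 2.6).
The entire real line. The heat equation has infinite propagation speed: any initial disturbance instantly affects all points (though exponentially small far away).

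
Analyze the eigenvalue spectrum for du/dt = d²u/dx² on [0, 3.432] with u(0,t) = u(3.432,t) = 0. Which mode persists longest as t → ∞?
Eigenvalues: λₙ = n²π²/3.432².
First three modes:
  n=1: λ₁ = π²/3.432² ≈ 0.838
  n=2: λ₂ = 4π²/3.432² ≈ 3.352 (4× faster decay)
  n=3: λ₃ = 9π²/3.432² ≈ 7.541 (9× faster decay)
As t → ∞, higher modes decay exponentially faster. The n=1 mode dominates: u ~ c₁ sin(πx/3.432) e^{-λ₁t}.
Decay rate: λ₁ = π²/3.432² ≈ 0.838.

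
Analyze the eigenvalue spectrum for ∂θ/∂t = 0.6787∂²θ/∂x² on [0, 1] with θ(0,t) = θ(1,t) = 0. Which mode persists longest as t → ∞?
Eigenvalues: λₙ = 0.6787n²π².
First three modes:
  n=1: λ₁ = 0.6787π² ≈ 6.699
  n=2: λ₂ = 2.7148π² ≈ 26.794 (4× faster decay)
  n=3: λ₃ = 6.1083π² ≈ 60.287 (9× faster decay)
As t → ∞, higher modes decay exponentially faster. The n=1 mode dominates: θ ~ c₁ sin(πx) e^{-λ₁t}.
Decay rate: λ₁ = 0.6787π² ≈ 6.699.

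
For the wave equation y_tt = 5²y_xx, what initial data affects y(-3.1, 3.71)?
Domain of dependence: [-21.65, 15.45]. Signals travel at speed 5, so data within |x - -3.1| ≤ 5·3.71 = 18.55 can reach the point.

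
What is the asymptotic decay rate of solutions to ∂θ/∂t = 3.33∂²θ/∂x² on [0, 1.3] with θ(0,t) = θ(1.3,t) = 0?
Eigenvalues: λₙ = 3.33n²π²/1.3².
First three modes:
  n=1: λ₁ = 3.33π²/1.3² ≈ 19.447
  n=2: λ₂ = 13.32π²/1.3² ≈ 77.789 (4× faster decay)
  n=3: λ₃ = 29.97π²/1.3² ≈ 175.025 (9× faster decay)
As t → ∞, higher modes decay exponentially faster. The n=1 mode dominates: θ ~ c₁ sin(πx/1.3) e^{-λ₁t}.
Decay rate: λ₁ = 3.33π²/1.3² ≈ 19.447.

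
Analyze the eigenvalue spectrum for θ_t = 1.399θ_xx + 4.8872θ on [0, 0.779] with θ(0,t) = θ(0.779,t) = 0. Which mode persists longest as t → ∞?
Eigenvalues: λₙ = 1.399n²π²/0.779² - 4.8872.
First three modes:
  n=1: λ₁ = 1.399π²/0.779² - 4.8872 ≈ 17.866
  n=2: λ₂ = 5.596π²/0.779² - 4.8872 ≈ 86.126
  n=3: λ₃ = 12.591π²/0.779² - 4.8872 ≈ 199.892
Since 1.399π²/0.779² ≈ 22.753 > 4.8872, all λₙ > 0.
The n=1 mode decays slowest → dominates as t → ∞.
Asymptotic: θ ~ c₁ sin(πx/0.779) e^{-λ₁t} with decay rate λ₁ ≈ 17.866.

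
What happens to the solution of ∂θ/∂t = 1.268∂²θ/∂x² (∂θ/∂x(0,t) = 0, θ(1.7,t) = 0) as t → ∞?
θ → 0. Heat escapes through the Dirichlet boundary.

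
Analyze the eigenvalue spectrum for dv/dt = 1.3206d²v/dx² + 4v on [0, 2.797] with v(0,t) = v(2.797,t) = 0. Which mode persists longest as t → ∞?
Eigenvalues: λₙ = 1.3206n²π²/2.797² - 4.
First three modes:
  n=1: λ₁ = 1.3206π²/2.797² - 4 ≈ -2.334
  n=2: λ₂ = 5.2824π²/2.797² - 4 ≈ 2.664
  n=3: λ₃ = 11.8854π²/2.797² - 4 ≈ 10.994
Since 1.3206π²/2.797² ≈ 1.666 < 4, λ₁ < 0.
The n=1 mode grows fastest (−λₙ is largest for n=1) → dominates.
Asymptotic: v ~ c₁ sin(πx/2.797) e^{2.334t} (exponential growth at rate −λ₁ ≈ 2.334).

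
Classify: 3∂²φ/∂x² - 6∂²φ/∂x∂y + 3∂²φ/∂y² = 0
Parabolic (discriminant = 0).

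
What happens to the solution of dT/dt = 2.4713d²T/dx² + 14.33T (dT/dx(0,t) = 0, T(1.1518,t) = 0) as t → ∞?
T grows unboundedly. Reaction dominates diffusion (r=14.33 > κπ²/(4L²)≈4.6); solution grows exponentially.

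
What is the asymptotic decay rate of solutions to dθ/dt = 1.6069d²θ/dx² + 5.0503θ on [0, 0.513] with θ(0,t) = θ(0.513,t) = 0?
Eigenvalues: λₙ = 1.6069n²π²/0.513² - 5.0503.
First three modes:
  n=1: λ₁ = 1.6069π²/0.513² - 5.0503 ≈ 55.213
  n=2: λ₂ = 6.4276π²/0.513² - 5.0503 ≈ 236.003
  n=3: λ₃ = 14.4621π²/0.513² - 5.0503 ≈ 537.321
Since 1.6069π²/0.513² ≈ 60.263 > 5.0503, all λₙ > 0.
The n=1 mode decays slowest → dominates as t → ∞.
Asymptotic: θ ~ c₁ sin(πx/0.513) e^{-λ₁t} with decay rate λ₁ ≈ 55.213.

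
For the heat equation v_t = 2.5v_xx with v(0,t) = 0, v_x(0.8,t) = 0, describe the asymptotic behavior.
v → 0. Heat escapes through the Dirichlet boundary.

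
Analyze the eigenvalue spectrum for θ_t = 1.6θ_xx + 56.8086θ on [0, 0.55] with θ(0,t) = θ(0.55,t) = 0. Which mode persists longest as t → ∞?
Eigenvalues: λₙ = 1.6n²π²/0.55² - 56.8086.
First three modes:
  n=1: λ₁ = 1.6π²/0.55² - 56.8086 ≈ -4.606
  n=2: λ₂ = 6.4π²/0.55² - 56.8086 ≈ 152.003
  n=3: λ₃ = 14.4π²/0.55² - 56.8086 ≈ 413.017
Since 1.6π²/0.55² ≈ 52.203 < 56.8086, λ₁ < 0.
The n=1 mode grows fastest (−λₙ is largest for n=1) → dominates.
Asymptotic: θ ~ c₁ sin(πx/0.55) e^{4.606t} (exponential growth at rate −λ₁ ≈ 4.606).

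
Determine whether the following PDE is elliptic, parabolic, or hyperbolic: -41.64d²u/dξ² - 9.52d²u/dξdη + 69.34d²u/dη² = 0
Coefficients: A = -41.64, B = -9.52, C = 69.34. B² - 4AC = 11639.9008, which is positive, so the equation is hyperbolic.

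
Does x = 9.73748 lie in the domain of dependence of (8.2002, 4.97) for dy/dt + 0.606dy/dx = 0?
No. Only data at x = 5.18838 affects (8.2002, 4.97). Advection has one-way propagation along characteristics.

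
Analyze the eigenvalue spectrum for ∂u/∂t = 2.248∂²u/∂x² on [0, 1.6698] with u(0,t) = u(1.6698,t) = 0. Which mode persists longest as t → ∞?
Eigenvalues: λₙ = 2.248n²π²/1.6698².
First three modes:
  n=1: λ₁ = 2.248π²/1.6698² ≈ 7.957
  n=2: λ₂ = 8.992π²/1.6698² ≈ 31.829 (4× faster decay)
  n=3: λ₃ = 20.232π²/1.6698² ≈ 71.616 (9× faster decay)
As t → ∞, higher modes decay exponentially faster. The n=1 mode dominates: u ~ c₁ sin(πx/1.6698) e^{-λ₁t}.
Decay rate: λ₁ = 2.248π²/1.6698² ≈ 7.957.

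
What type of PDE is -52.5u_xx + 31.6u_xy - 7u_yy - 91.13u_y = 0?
With A = -52.5, B = 31.6, C = -7, the discriminant is -471.44. This is an elliptic PDE.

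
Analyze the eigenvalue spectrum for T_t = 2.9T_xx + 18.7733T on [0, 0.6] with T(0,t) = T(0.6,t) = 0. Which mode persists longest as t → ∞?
Eigenvalues: λₙ = 2.9n²π²/0.6² - 18.7733.
First three modes:
  n=1: λ₁ = 2.9π²/0.6² - 18.7733 ≈ 60.732
  n=2: λ₂ = 11.6π²/0.6² - 18.7733 ≈ 299.247
  n=3: λ₃ = 26.1π²/0.6² - 18.7733 ≈ 696.773
Since 2.9π²/0.6² ≈ 79.505 > 18.7733, all λₙ > 0.
The n=1 mode decays slowest → dominates as t → ∞.
Asymptotic: T ~ c₁ sin(πx/0.6) e^{-λ₁t} with decay rate λ₁ ≈ 60.732.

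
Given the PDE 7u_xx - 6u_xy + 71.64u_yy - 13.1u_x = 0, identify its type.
The second-order coefficients are A = 7, B = -6, C = 71.64. Since B² - 4AC = -1969.92 < 0, this is an elliptic PDE.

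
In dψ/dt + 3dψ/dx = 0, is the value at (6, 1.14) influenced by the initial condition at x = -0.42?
No. Only data at x = 2.58 affects (6, 1.14). Advection has one-way propagation along characteristics.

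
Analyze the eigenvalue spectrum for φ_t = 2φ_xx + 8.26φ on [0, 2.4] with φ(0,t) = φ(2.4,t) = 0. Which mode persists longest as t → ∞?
Eigenvalues: λₙ = 2n²π²/2.4² - 8.26.
First three modes:
  n=1: λ₁ = 2π²/2.4² - 8.26 ≈ -4.833
  n=2: λ₂ = 8π²/2.4² - 8.26 ≈ 5.448
  n=3: λ₃ = 18π²/2.4² - 8.26 ≈ 22.583
Since 2π²/2.4² ≈ 3.427 < 8.26, λ₁ < 0.
The n=1 mode grows fastest (−λₙ is largest for n=1) → dominates.
Asymptotic: φ ~ c₁ sin(πx/2.4) e^{4.833t} (exponential growth at rate −λ₁ ≈ 4.833).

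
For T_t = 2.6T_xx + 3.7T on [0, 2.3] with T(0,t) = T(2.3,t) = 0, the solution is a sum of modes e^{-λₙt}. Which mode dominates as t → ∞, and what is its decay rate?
Eigenvalues: λₙ = 2.6n²π²/2.3² - 3.7.
First three modes:
  n=1: λ₁ = 2.6π²/2.3² - 3.7 ≈ 1.151
  n=2: λ₂ = 10.4π²/2.3² - 3.7 ≈ 15.703
  n=3: λ₃ = 23.4π²/2.3² - 3.7 ≈ 39.958
Since 2.6π²/2.3² ≈ 4.851 > 3.7, all λₙ > 0.
The n=1 mode decays slowest → dominates as t → ∞.
Asymptotic: T ~ c₁ sin(πx/2.3) e^{-λ₁t} with decay rate λ₁ ≈ 1.151.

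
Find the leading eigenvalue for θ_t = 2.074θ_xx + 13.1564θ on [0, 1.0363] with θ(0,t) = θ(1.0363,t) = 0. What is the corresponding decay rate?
Eigenvalues: λₙ = 2.074n²π²/1.0363² - 13.1564.
First three modes:
  n=1: λ₁ = 2.074π²/1.0363² - 13.1564 ≈ 5.904
  n=2: λ₂ = 8.296π²/1.0363² - 13.1564 ≈ 63.086
  n=3: λ₃ = 18.666π²/1.0363² - 13.1564 ≈ 158.389
Since 2.074π²/1.0363² ≈ 19.061 > 13.1564, all λₙ > 0.
The n=1 mode decays slowest → dominates as t → ∞.
Asymptotic: θ ~ c₁ sin(πx/1.0363) e^{-λ₁t} with decay rate λ₁ ≈ 5.904.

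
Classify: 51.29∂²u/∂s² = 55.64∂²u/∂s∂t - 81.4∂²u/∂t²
Rewriting in standard form: 51.29∂²u/∂s² - 55.64∂²u/∂s∂t + 81.4∂²u/∂t² = 0. Elliptic (discriminant = -13604.2144).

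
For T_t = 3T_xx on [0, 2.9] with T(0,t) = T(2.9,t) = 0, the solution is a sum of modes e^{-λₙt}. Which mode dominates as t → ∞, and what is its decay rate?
Eigenvalues: λₙ = 3n²π²/2.9².
First three modes:
  n=1: λ₁ = 3π²/2.9² ≈ 3.521
  n=2: λ₂ = 12π²/2.9² ≈ 14.083 (4× faster decay)
  n=3: λ₃ = 27π²/2.9² ≈ 31.686 (9× faster decay)
As t → ∞, higher modes decay exponentially faster. The n=1 mode dominates: T ~ c₁ sin(πx/2.9) e^{-λ₁t}.
Decay rate: λ₁ = 3π²/2.9² ≈ 3.521.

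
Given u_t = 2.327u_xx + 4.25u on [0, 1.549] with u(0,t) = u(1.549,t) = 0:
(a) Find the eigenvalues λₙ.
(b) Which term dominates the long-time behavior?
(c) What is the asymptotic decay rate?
Eigenvalues: λₙ = 2.327n²π²/1.549² - 4.25.
First three modes:
  n=1: λ₁ = 2.327π²/1.549² - 4.25 ≈ 5.322
  n=2: λ₂ = 9.308π²/1.549² - 4.25 ≈ 34.037
  n=3: λ₃ = 20.943π²/1.549² - 4.25 ≈ 81.896
Since 2.327π²/1.549² ≈ 9.572 > 4.25, all λₙ > 0.
The n=1 mode decays slowest → dominates as t → ∞.
Asymptotic: u ~ c₁ sin(πx/1.549) e^{-λ₁t} with decay rate λ₁ ≈ 5.322.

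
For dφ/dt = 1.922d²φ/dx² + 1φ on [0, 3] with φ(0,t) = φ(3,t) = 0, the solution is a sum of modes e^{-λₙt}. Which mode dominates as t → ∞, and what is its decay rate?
Eigenvalues: λₙ = 1.922n²π²/3² - 1.
First three modes:
  n=1: λ₁ = 1.922π²/3² - 1 ≈ 1.108
  n=2: λ₂ = 7.688π²/3² - 1 ≈ 7.431
  n=3: λ₃ = 17.298π²/3² - 1 ≈ 17.969
Since 1.922π²/3² ≈ 2.108 > 1, all λₙ > 0.
The n=1 mode decays slowest → dominates as t → ∞.
Asymptotic: φ ~ c₁ sin(πx/3) e^{-λ₁t} with decay rate λ₁ ≈ 1.108.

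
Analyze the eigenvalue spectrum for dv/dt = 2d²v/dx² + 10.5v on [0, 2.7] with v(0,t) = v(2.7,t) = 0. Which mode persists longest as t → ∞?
Eigenvalues: λₙ = 2n²π²/2.7² - 10.5.
First three modes:
  n=1: λ₁ = 2π²/2.7² - 10.5 ≈ -7.792
  n=2: λ₂ = 8π²/2.7² - 10.5 ≈ 0.331
  n=3: λ₃ = 18π²/2.7² - 10.5 ≈ 13.869
Since 2π²/2.7² ≈ 2.708 < 10.5, λ₁ < 0.
The n=1 mode grows fastest (−λₙ is largest for n=1) → dominates.
Asymptotic: v ~ c₁ sin(πx/2.7) e^{7.792t} (exponential growth at rate −λ₁ ≈ 7.792).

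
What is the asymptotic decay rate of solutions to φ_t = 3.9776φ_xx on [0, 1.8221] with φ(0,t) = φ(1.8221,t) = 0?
Eigenvalues: λₙ = 3.9776n²π²/1.8221².
First three modes:
  n=1: λ₁ = 3.9776π²/1.8221² ≈ 11.824
  n=2: λ₂ = 15.9104π²/1.8221² ≈ 47.297 (4× faster decay)
  n=3: λ₃ = 35.7984π²/1.8221² ≈ 106.419 (9× faster decay)
As t → ∞, higher modes decay exponentially faster. The n=1 mode dominates: φ ~ c₁ sin(πx/1.8221) e^{-λ₁t}.
Decay rate: λ₁ = 3.9776π²/1.8221² ≈ 11.824.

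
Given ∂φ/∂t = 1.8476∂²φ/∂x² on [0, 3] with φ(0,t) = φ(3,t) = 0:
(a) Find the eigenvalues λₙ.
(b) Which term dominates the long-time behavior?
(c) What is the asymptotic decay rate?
Eigenvalues: λₙ = 1.8476n²π²/3².
First three modes:
  n=1: λ₁ = 1.8476π²/3² ≈ 2.026
  n=2: λ₂ = 7.3904π²/3² ≈ 8.104 (4× faster decay)
  n=3: λ₃ = 16.6284π²/3² ≈ 18.235 (9× faster decay)
As t → ∞, higher modes decay exponentially faster. The n=1 mode dominates: φ ~ c₁ sin(πx/3) e^{-λ₁t}.
Decay rate: λ₁ = 1.8476π²/3² ≈ 2.026.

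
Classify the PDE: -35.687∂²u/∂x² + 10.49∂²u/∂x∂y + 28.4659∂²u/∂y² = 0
A = -35.687, B = 10.49, C = 28.4659. Discriminant B² - 4AC = 4173.4903932. Since 4173.4903932 > 0, hyperbolic.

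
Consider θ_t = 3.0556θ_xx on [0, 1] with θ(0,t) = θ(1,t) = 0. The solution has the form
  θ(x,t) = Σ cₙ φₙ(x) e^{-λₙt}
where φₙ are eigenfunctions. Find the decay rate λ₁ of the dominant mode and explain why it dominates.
Eigenvalues: λₙ = 3.0556n²π².
First three modes:
  n=1: λ₁ = 3.0556π² ≈ 30.158
  n=2: λ₂ = 12.2224π² ≈ 120.63 (4× faster decay)
  n=3: λ₃ = 27.5004π² ≈ 271.418 (9× faster decay)
As t → ∞, higher modes decay exponentially faster. The n=1 mode dominates: θ ~ c₁ sin(πx) e^{-λ₁t}.
Decay rate: λ₁ = 3.0556π² ≈ 30.158.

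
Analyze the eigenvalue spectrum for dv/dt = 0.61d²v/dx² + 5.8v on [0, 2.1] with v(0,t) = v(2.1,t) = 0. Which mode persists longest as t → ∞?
Eigenvalues: λₙ = 0.61n²π²/2.1² - 5.8.
First three modes:
  n=1: λ₁ = 0.61π²/2.1² - 5.8 ≈ -4.435
  n=2: λ₂ = 2.44π²/2.1² - 5.8 ≈ -0.339
  n=3: λ₃ = 5.49π²/2.1² - 5.8 ≈ 6.487
Since 0.61π²/2.1² ≈ 1.365 < 5.8, λ₁ < 0.
The n=1 mode grows fastest (−λₙ is largest for n=1) → dominates.
Asymptotic: v ~ c₁ sin(πx/2.1) e^{4.435t} (exponential growth at rate −λ₁ ≈ 4.435).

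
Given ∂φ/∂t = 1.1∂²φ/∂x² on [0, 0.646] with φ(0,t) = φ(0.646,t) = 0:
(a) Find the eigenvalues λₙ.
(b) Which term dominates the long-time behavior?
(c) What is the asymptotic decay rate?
Eigenvalues: λₙ = 1.1n²π²/0.646².
First three modes:
  n=1: λ₁ = 1.1π²/0.646² ≈ 26.015
  n=2: λ₂ = 4.4π²/0.646² ≈ 104.061 (4× faster decay)
  n=3: λ₃ = 9.9π²/0.646² ≈ 234.137 (9× faster decay)
As t → ∞, higher modes decay exponentially faster. The n=1 mode dominates: φ ~ c₁ sin(πx/0.646) e^{-λ₁t}.
Decay rate: λ₁ = 1.1π²/0.646² ≈ 26.015.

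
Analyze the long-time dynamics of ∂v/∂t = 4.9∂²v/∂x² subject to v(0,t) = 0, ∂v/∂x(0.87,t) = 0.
Long-time behavior: v → 0. Heat escapes through the Dirichlet boundary.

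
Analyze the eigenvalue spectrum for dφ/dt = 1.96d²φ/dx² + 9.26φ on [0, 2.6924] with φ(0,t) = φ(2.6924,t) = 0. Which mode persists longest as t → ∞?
Eigenvalues: λₙ = 1.96n²π²/2.6924² - 9.26.
First three modes:
  n=1: λ₁ = 1.96π²/2.6924² - 9.26 ≈ -6.591
  n=2: λ₂ = 7.84π²/2.6924² - 9.26 ≈ 1.414
  n=3: λ₃ = 17.64π²/2.6924² - 9.26 ≈ 14.757
Since 1.96π²/2.6924² ≈ 2.669 < 9.26, λ₁ < 0.
The n=1 mode grows fastest (−λₙ is largest for n=1) → dominates.
Asymptotic: φ ~ c₁ sin(πx/2.6924) e^{6.591t} (exponential growth at rate −λ₁ ≈ 6.591).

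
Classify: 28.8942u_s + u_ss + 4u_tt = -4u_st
Rewriting in standard form: u_ss + 4u_st + 4u_tt + 28.8942u_s = 0. Parabolic (discriminant = 0).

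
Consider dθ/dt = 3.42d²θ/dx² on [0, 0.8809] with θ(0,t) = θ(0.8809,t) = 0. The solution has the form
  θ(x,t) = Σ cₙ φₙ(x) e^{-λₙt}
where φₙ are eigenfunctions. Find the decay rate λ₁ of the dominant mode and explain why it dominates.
Eigenvalues: λₙ = 3.42n²π²/0.8809².
First three modes:
  n=1: λ₁ = 3.42π²/0.8809² ≈ 43.498
  n=2: λ₂ = 13.68π²/0.8809² ≈ 173.993 (4× faster decay)
  n=3: λ₃ = 30.78π²/0.8809² ≈ 391.485 (9× faster decay)
As t → ∞, higher modes decay exponentially faster. The n=1 mode dominates: θ ~ c₁ sin(πx/0.8809) e^{-λ₁t}.
Decay rate: λ₁ = 3.42π²/0.8809² ≈ 43.498.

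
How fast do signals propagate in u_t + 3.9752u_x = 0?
Speed = 3.9752. Information travels along x - 3.9752t = const (rightward).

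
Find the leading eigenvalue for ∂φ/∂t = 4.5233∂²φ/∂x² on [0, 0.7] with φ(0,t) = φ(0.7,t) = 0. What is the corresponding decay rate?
Eigenvalues: λₙ = 4.5233n²π²/0.7².
First three modes:
  n=1: λ₁ = 4.5233π²/0.7² ≈ 91.109
  n=2: λ₂ = 18.0932π²/0.7² ≈ 364.434 (4× faster decay)
  n=3: λ₃ = 40.7097π²/0.7² ≈ 819.977 (9× faster decay)
As t → ∞, higher modes decay exponentially faster. The n=1 mode dominates: φ ~ c₁ sin(πx/0.7) e^{-λ₁t}.
Decay rate: λ₁ = 4.5233π²/0.7² ≈ 91.109.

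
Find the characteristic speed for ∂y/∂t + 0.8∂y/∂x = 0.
Speed = 0.8. Information travels along x - 0.8t = const (rightward).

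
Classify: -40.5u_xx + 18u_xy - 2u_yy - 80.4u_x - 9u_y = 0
Parabolic (discriminant = 0).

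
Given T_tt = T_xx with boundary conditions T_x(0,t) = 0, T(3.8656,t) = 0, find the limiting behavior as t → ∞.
T oscillates (no decay). Energy is conserved; the solution oscillates indefinitely as standing waves.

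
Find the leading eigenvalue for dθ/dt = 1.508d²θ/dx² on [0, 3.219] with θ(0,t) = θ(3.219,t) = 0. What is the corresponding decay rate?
Eigenvalues: λₙ = 1.508n²π²/3.219².
First three modes:
  n=1: λ₁ = 1.508π²/3.219² ≈ 1.436
  n=2: λ₂ = 6.032π²/3.219² ≈ 5.745 (4× faster decay)
  n=3: λ₃ = 13.572π²/3.219² ≈ 12.927 (9× faster decay)
As t → ∞, higher modes decay exponentially faster. The n=1 mode dominates: θ ~ c₁ sin(πx/3.219) e^{-λ₁t}.
Decay rate: λ₁ = 1.508π²/3.219² ≈ 1.436.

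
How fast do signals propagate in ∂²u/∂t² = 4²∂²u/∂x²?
Speed = 4. Information travels along characteristics x = x₀ ± 4t.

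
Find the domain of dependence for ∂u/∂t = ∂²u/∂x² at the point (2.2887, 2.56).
The entire real line. The heat equation has infinite propagation speed: any initial disturbance instantly affects all points (though exponentially small far away).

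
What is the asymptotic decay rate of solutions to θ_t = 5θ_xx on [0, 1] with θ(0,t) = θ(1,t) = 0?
Eigenvalues: λₙ = 5n²π².
First three modes:
  n=1: λ₁ = 5π² ≈ 49.348
  n=2: λ₂ = 20π² ≈ 197.392 (4× faster decay)
  n=3: λ₃ = 45π² ≈ 444.132 (9× faster decay)
As t → ∞, higher modes decay exponentially faster. The n=1 mode dominates: θ ~ c₁ sin(πx) e^{-λ₁t}.
Decay rate: λ₁ = 5π² ≈ 49.348.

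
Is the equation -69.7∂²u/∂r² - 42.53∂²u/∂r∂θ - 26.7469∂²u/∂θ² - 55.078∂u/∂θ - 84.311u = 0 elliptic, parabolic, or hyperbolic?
Computing B² - 4AC with A = -69.7, B = -42.53, C = -26.7469: discriminant = -5648.23482 (negative). Answer: elliptic.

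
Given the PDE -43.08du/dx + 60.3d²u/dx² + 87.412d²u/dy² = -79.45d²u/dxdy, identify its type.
Rewriting in standard form: 60.3d²u/dx² + 79.45d²u/dxdy + 87.412d²u/dy² - 43.08du/dx = 0. The second-order coefficients are A = 60.3, B = 79.45, C = 87.412. Since B² - 4AC = -14771.4719 < 0, this is an elliptic PDE.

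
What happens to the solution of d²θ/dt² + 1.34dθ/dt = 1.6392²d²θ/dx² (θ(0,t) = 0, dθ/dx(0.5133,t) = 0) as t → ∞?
θ → 0. Damping (γ=1.34) dissipates energy; oscillations decay exponentially.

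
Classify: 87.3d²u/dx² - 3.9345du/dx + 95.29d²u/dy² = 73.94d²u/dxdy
Rewriting in standard form: 87.3d²u/dx² - 73.94d²u/dxdy + 95.29d²u/dy² - 3.9345du/dx = 0. Elliptic (discriminant = -27808.1444).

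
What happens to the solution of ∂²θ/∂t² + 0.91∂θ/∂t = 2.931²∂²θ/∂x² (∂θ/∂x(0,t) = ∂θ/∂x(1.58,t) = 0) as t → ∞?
θ → constant (steady state). Damping (γ=0.91) dissipates the nonconstant modes; with Neumann BCs the spatial average obeys M''+γM'=0 and tends to a finite limit.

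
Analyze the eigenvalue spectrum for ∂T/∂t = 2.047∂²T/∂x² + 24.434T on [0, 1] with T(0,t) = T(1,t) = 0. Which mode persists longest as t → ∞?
Eigenvalues: λₙ = 2.047n²π²/1² - 24.434.
First three modes:
  n=1: λ₁ = 2.047π² - 24.434 ≈ -4.231
  n=2: λ₂ = 8.188π² - 24.434 ≈ 56.378
  n=3: λ₃ = 18.423π² - 24.434 ≈ 157.394
Since 2.047π² ≈ 20.203 < 24.434, λ₁ < 0.
The n=1 mode grows fastest (−λₙ is largest for n=1) → dominates.
Asymptotic: T ~ c₁ sin(πx/1) e^{4.231t} (exponential growth at rate −λ₁ ≈ 4.231).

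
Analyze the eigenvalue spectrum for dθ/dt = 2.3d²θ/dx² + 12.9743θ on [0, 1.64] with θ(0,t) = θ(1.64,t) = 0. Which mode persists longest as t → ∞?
Eigenvalues: λₙ = 2.3n²π²/1.64² - 12.9743.
First three modes:
  n=1: λ₁ = 2.3π²/1.64² - 12.9743 ≈ -4.534
  n=2: λ₂ = 9.2π²/1.64² - 12.9743 ≈ 20.786
  n=3: λ₃ = 20.7π²/1.64² - 12.9743 ≈ 62.985
Since 2.3π²/1.64² ≈ 8.44 < 12.9743, λ₁ < 0.
The n=1 mode grows fastest (−λₙ is largest for n=1) → dominates.
Asymptotic: θ ~ c₁ sin(πx/1.64) e^{4.534t} (exponential growth at rate −λ₁ ≈ 4.534).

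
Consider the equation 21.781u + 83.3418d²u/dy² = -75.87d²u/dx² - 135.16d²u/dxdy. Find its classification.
Rewriting in standard form: 75.87d²u/dx² + 135.16d²u/dxdy + 83.3418d²u/dy² + 21.781u = 0. Elliptic. (A = 75.87, B = 135.16, C = 83.3418 gives B² - 4AC = -7024.343864.)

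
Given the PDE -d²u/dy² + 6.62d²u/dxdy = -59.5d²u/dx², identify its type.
Rewriting in standard form: 59.5d²u/dx² + 6.62d²u/dxdy - d²u/dy² = 0. The second-order coefficients are A = 59.5, B = 6.62, C = -1. Since B² - 4AC = 281.8244 > 0, this is a hyperbolic PDE.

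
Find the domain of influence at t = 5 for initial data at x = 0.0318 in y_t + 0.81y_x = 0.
At x = 4.0818. The characteristic carries data from (0.0318, 0) to (4.0818, 5).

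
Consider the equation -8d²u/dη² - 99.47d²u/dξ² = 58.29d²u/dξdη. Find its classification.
Rewriting in standard form: -99.47d²u/dξ² - 58.29d²u/dξdη - 8d²u/dη² = 0. Hyperbolic. (A = -99.47, B = -58.29, C = -8 gives B² - 4AC = 214.6841.)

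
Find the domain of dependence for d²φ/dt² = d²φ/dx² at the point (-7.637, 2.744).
Domain of dependence: [-10.381, -4.893]. Signals travel at speed 1, so data within |x - -7.637| ≤ 1·2.744 = 2.744 can reach the point.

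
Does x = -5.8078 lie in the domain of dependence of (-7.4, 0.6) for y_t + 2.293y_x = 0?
No. Only data at x = -8.7758 affects (-7.4, 0.6). Advection has one-way propagation along characteristics.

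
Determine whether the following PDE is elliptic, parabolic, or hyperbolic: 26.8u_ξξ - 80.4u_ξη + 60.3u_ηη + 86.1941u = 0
Coefficients: A = 26.8, B = -80.4, C = 60.3. B² - 4AC = 0, which is zero, so the equation is parabolic.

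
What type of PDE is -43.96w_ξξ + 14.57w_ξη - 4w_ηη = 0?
With A = -43.96, B = 14.57, C = -4, the discriminant is -491.0751. This is an elliptic PDE.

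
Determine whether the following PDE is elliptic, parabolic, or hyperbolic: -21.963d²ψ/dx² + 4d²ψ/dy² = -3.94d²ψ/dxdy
Rewriting in standard form: -21.963d²ψ/dx² + 3.94d²ψ/dxdy + 4d²ψ/dy² = 0. Coefficients: A = -21.963, B = 3.94, C = 4. B² - 4AC = 366.9316, which is positive, so the equation is hyperbolic.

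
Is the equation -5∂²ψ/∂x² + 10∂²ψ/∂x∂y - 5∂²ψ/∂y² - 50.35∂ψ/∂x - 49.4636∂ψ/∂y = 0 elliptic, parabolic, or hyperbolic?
Computing B² - 4AC with A = -5, B = 10, C = -5: discriminant = 0 (zero). Answer: parabolic.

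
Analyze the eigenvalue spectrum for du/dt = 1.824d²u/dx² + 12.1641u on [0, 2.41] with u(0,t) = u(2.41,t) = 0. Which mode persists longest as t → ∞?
Eigenvalues: λₙ = 1.824n²π²/2.41² - 12.1641.
First three modes:
  n=1: λ₁ = 1.824π²/2.41² - 12.1641 ≈ -9.065
  n=2: λ₂ = 7.296π²/2.41² - 12.1641 ≈ 0.234
  n=3: λ₃ = 16.416π²/2.41² - 12.1641 ≈ 15.731
Since 1.824π²/2.41² ≈ 3.099 < 12.1641, λ₁ < 0.
The n=1 mode grows fastest (−λₙ is largest for n=1) → dominates.
Asymptotic: u ~ c₁ sin(πx/2.41) e^{9.065t} (exponential growth at rate −λ₁ ≈ 9.065).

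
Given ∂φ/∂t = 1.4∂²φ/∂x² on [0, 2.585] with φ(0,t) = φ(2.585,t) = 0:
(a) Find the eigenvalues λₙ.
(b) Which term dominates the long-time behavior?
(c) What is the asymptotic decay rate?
Eigenvalues: λₙ = 1.4n²π²/2.585².
First three modes:
  n=1: λ₁ = 1.4π²/2.585² ≈ 2.068
  n=2: λ₂ = 5.6π²/2.585² ≈ 8.271 (4× faster decay)
  n=3: λ₃ = 12.6π²/2.585² ≈ 18.61 (9× faster decay)
As t → ∞, higher modes decay exponentially faster. The n=1 mode dominates: φ ~ c₁ sin(πx/2.585) e^{-λ₁t}.
Decay rate: λ₁ = 1.4π²/2.585² ≈ 2.068.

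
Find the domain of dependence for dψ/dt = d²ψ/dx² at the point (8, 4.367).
The entire real line. The heat equation has infinite propagation speed: any initial disturbance instantly affects all points (though exponentially small far away).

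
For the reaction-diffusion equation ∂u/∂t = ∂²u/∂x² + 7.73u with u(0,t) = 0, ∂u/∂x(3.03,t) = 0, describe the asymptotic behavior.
u grows unboundedly. Reaction dominates diffusion (r=7.73 > κπ²/(4L²)≈0.27); solution grows exponentially.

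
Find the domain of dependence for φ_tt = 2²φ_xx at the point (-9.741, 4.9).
Domain of dependence: [-19.541, 0.059]. Signals travel at speed 2, so data within |x - -9.741| ≤ 2·4.9 = 9.8 can reach the point.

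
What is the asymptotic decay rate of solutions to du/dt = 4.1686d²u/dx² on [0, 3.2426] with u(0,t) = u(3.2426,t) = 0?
Eigenvalues: λₙ = 4.1686n²π²/3.2426².
First three modes:
  n=1: λ₁ = 4.1686π²/3.2426² ≈ 3.913
  n=2: λ₂ = 16.6744π²/3.2426² ≈ 15.652 (4× faster decay)
  n=3: λ₃ = 37.5174π²/3.2426² ≈ 35.216 (9× faster decay)
As t → ∞, higher modes decay exponentially faster. The n=1 mode dominates: u ~ c₁ sin(πx/3.2426) e^{-λ₁t}.
Decay rate: λ₁ = 4.1686π²/3.2426² ≈ 3.913.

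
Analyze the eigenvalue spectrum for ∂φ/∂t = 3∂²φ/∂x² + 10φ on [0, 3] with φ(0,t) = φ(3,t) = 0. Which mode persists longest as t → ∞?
Eigenvalues: λₙ = 3n²π²/3² - 10.
First three modes:
  n=1: λ₁ = 3π²/3² - 10 ≈ -6.71
  n=2: λ₂ = 12π²/3² - 10 ≈ 3.159
  n=3: λ₃ = 27π²/3² - 10 ≈ 19.609
Since 3π²/3² ≈ 3.29 < 10, λ₁ < 0.
The n=1 mode grows fastest (−λₙ is largest for n=1) → dominates.
Asymptotic: φ ~ c₁ sin(πx/3) e^{6.71t} (exponential growth at rate −λ₁ ≈ 6.71).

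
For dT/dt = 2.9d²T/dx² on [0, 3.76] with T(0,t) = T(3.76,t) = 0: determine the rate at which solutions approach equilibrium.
Eigenvalues: λₙ = 2.9n²π²/3.76².
First three modes:
  n=1: λ₁ = 2.9π²/3.76² ≈ 2.025
  n=2: λ₂ = 11.6π²/3.76² ≈ 8.098 (4× faster decay)
  n=3: λ₃ = 26.1π²/3.76² ≈ 18.221 (9× faster decay)
As t → ∞, higher modes decay exponentially faster. The n=1 mode dominates: T ~ c₁ sin(πx/3.76) e^{-λ₁t}.
Decay rate: λ₁ = 2.9π²/3.76² ≈ 2.025.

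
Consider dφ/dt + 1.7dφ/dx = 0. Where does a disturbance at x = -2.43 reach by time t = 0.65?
At x = -1.325. The characteristic carries data from (-2.43, 0) to (-1.325, 0.65).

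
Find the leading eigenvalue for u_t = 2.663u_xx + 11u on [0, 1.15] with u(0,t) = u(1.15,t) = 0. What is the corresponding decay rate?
Eigenvalues: λₙ = 2.663n²π²/1.15² - 11.
First three modes:
  n=1: λ₁ = 2.663π²/1.15² - 11 ≈ 8.874
  n=2: λ₂ = 10.652π²/1.15² - 11 ≈ 68.494
  n=3: λ₃ = 23.967π²/1.15² - 11 ≈ 167.862
Since 2.663π²/1.15² ≈ 19.874 > 11, all λₙ > 0.
The n=1 mode decays slowest → dominates as t → ∞.
Asymptotic: u ~ c₁ sin(πx/1.15) e^{-λ₁t} with decay rate λ₁ ≈ 8.874.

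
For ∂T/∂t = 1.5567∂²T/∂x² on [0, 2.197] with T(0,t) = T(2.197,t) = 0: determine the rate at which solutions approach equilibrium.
Eigenvalues: λₙ = 1.5567n²π²/2.197².
First three modes:
  n=1: λ₁ = 1.5567π²/2.197² ≈ 3.183
  n=2: λ₂ = 6.2268π²/2.197² ≈ 12.732 (4× faster decay)
  n=3: λ₃ = 14.0103π²/2.197² ≈ 28.648 (9× faster decay)
As t → ∞, higher modes decay exponentially faster. The n=1 mode dominates: T ~ c₁ sin(πx/2.197) e^{-λ₁t}.
Decay rate: λ₁ = 1.5567π²/2.197² ≈ 3.183.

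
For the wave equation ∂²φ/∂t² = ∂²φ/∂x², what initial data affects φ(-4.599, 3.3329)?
Domain of dependence: [-7.9319, -1.2661]. Signals travel at speed 1, so data within |x - -4.599| ≤ 1·3.3329 = 3.3329 can reach the point.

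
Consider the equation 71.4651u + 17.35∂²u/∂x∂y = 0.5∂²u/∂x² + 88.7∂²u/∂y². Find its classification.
Rewriting in standard form: -0.5∂²u/∂x² + 17.35∂²u/∂x∂y - 88.7∂²u/∂y² + 71.4651u = 0. Hyperbolic. (A = -0.5, B = 17.35, C = -88.7 gives B² - 4AC = 123.6225.)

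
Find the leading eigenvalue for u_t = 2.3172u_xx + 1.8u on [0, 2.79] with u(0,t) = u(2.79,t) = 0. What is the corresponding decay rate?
Eigenvalues: λₙ = 2.3172n²π²/2.79² - 1.8.
First three modes:
  n=1: λ₁ = 2.3172π²/2.79² - 1.8 ≈ 1.138
  n=2: λ₂ = 9.2688π²/2.79² - 1.8 ≈ 9.952
  n=3: λ₃ = 20.8548π²/2.79² - 1.8 ≈ 24.642
Since 2.3172π²/2.79² ≈ 2.938 > 1.8, all λₙ > 0.
The n=1 mode decays slowest → dominates as t → ∞.
Asymptotic: u ~ c₁ sin(πx/2.79) e^{-λ₁t} with decay rate λ₁ ≈ 1.138.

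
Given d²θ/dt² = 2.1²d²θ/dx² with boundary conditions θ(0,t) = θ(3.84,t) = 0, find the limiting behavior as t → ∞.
θ oscillates (no decay). Energy is conserved; the solution oscillates indefinitely as standing waves.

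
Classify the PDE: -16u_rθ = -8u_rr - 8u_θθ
Rewriting in standard form: 8u_rr - 16u_rθ + 8u_θθ = 0. A = 8, B = -16, C = 8. Discriminant B² - 4AC = 0. Since 0 = 0, parabolic.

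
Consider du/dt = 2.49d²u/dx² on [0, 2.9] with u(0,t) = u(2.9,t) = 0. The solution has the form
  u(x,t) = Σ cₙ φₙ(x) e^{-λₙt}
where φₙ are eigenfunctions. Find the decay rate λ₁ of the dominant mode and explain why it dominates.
Eigenvalues: λₙ = 2.49n²π²/2.9².
First three modes:
  n=1: λ₁ = 2.49π²/2.9² ≈ 2.922
  n=2: λ₂ = 9.96π²/2.9² ≈ 11.689 (4× faster decay)
  n=3: λ₃ = 22.41π²/2.9² ≈ 26.299 (9× faster decay)
As t → ∞, higher modes decay exponentially faster. The n=1 mode dominates: u ~ c₁ sin(πx/2.9) e^{-λ₁t}.
Decay rate: λ₁ = 2.49π²/2.9² ≈ 2.922.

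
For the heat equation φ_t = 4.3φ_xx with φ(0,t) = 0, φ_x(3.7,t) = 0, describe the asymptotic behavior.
φ → 0. Heat escapes through the Dirichlet boundary.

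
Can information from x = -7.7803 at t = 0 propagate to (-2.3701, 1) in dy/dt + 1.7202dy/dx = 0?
No. Only data at x = -4.0903 affects (-2.3701, 1). Advection has one-way propagation along characteristics.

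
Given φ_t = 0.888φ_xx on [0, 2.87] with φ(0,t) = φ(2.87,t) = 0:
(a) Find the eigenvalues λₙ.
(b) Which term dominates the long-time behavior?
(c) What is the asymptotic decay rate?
Eigenvalues: λₙ = 0.888n²π²/2.87².
First three modes:
  n=1: λ₁ = 0.888π²/2.87² ≈ 1.064
  n=2: λ₂ = 3.552π²/2.87² ≈ 4.256 (4× faster decay)
  n=3: λ₃ = 7.992π²/2.87² ≈ 9.576 (9× faster decay)
As t → ∞, higher modes decay exponentially faster. The n=1 mode dominates: φ ~ c₁ sin(πx/2.87) e^{-λ₁t}.
Decay rate: λ₁ = 0.888π²/2.87² ≈ 1.064.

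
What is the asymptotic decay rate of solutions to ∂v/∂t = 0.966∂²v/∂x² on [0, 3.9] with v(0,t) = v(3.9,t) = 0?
Eigenvalues: λₙ = 0.966n²π²/3.9².
First three modes:
  n=1: λ₁ = 0.966π²/3.9² ≈ 0.627
  n=2: λ₂ = 3.864π²/3.9² ≈ 2.507 (4× faster decay)
  n=3: λ₃ = 8.694π²/3.9² ≈ 5.641 (9× faster decay)
As t → ∞, higher modes decay exponentially faster. The n=1 mode dominates: v ~ c₁ sin(πx/3.9) e^{-λ₁t}.
Decay rate: λ₁ = 0.966π²/3.9² ≈ 0.627.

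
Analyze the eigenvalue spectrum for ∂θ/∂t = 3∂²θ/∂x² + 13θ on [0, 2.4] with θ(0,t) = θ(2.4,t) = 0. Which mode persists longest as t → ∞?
Eigenvalues: λₙ = 3n²π²/2.4² - 13.
First three modes:
  n=1: λ₁ = 3π²/2.4² - 13 ≈ -7.86
  n=2: λ₂ = 12π²/2.4² - 13 ≈ 7.562
  n=3: λ₃ = 27π²/2.4² - 13 ≈ 33.264
Since 3π²/2.4² ≈ 5.14 < 13, λ₁ < 0.
The n=1 mode grows fastest (−λₙ is largest for n=1) → dominates.
Asymptotic: θ ~ c₁ sin(πx/2.4) e^{7.86t} (exponential growth at rate −λ₁ ≈ 7.86).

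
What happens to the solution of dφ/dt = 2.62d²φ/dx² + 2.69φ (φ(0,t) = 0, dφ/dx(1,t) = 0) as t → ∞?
φ → 0. Diffusion dominates reaction (r=2.69 < κπ²/(4L²)≈6.46); solution decays.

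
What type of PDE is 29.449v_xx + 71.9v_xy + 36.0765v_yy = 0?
With A = 29.449, B = 71.9, C = 36.0765, the discriminant is 919.942606. This is a hyperbolic PDE.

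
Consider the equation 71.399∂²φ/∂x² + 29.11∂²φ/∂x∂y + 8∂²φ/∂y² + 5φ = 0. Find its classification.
Elliptic. (A = 71.399, B = 29.11, C = 8 gives B² - 4AC = -1437.3759.)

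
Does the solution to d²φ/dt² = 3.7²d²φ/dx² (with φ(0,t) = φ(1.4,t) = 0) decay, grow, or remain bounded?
φ oscillates (no decay). Energy is conserved; the solution oscillates indefinitely as standing waves.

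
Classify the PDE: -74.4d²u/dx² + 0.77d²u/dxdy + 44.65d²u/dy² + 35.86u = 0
A = -74.4, B = 0.77, C = 44.65. Discriminant B² - 4AC = 13288.4329. Since 13288.4329 > 0, hyperbolic.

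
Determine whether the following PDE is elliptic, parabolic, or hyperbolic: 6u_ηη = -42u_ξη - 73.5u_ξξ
Rewriting in standard form: 73.5u_ξξ + 42u_ξη + 6u_ηη = 0. Coefficients: A = 73.5, B = 42, C = 6. B² - 4AC = 0, which is zero, so the equation is parabolic.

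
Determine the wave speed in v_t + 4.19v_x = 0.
Speed = 4.19. Information travels along x - 4.19t = const (rightward).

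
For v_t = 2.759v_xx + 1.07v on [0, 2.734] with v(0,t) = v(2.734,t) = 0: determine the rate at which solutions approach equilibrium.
Eigenvalues: λₙ = 2.759n²π²/2.734² - 1.07.
First three modes:
  n=1: λ₁ = 2.759π²/2.734² - 1.07 ≈ 2.573
  n=2: λ₂ = 11.036π²/2.734² - 1.07 ≈ 13.502
  n=3: λ₃ = 24.831π²/2.734² - 1.07 ≈ 31.717
Since 2.759π²/2.734² ≈ 3.643 > 1.07, all λₙ > 0.
The n=1 mode decays slowest → dominates as t → ∞.
Asymptotic: v ~ c₁ sin(πx/2.734) e^{-λ₁t} with decay rate λ₁ ≈ 2.573.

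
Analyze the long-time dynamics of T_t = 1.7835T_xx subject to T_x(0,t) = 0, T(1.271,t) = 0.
Long-time behavior: T → 0. Heat escapes through the Dirichlet boundary.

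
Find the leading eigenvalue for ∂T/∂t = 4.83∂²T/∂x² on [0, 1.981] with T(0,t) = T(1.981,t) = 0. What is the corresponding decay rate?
Eigenvalues: λₙ = 4.83n²π²/1.981².
First three modes:
  n=1: λ₁ = 4.83π²/1.981² ≈ 12.147
  n=2: λ₂ = 19.32π²/1.981² ≈ 48.589 (4× faster decay)
  n=3: λ₃ = 43.47π²/1.981² ≈ 109.325 (9× faster decay)
As t → ∞, higher modes decay exponentially faster. The n=1 mode dominates: T ~ c₁ sin(πx/1.981) e^{-λ₁t}.
Decay rate: λ₁ = 4.83π²/1.981² ≈ 12.147.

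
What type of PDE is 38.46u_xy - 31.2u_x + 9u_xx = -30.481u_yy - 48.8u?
Rewriting in standard form: 9u_xx + 38.46u_xy + 30.481u_yy - 31.2u_x + 48.8u = 0. With A = 9, B = 38.46, C = 30.481, the discriminant is 381.8556. This is a hyperbolic PDE.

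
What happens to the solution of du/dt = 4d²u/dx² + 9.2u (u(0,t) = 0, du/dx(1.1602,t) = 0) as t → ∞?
u grows unboundedly. Reaction dominates diffusion (r=9.2 > κπ²/(4L²)≈7.33); solution grows exponentially.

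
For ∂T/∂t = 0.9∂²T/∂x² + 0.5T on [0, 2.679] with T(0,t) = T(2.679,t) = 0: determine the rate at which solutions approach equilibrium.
Eigenvalues: λₙ = 0.9n²π²/2.679² - 0.5.
First three modes:
  n=1: λ₁ = 0.9π²/2.679² - 0.5 ≈ 0.738
  n=2: λ₂ = 3.6π²/2.679² - 0.5 ≈ 4.451
  n=3: λ₃ = 8.1π²/2.679² - 0.5 ≈ 10.639
Since 0.9π²/2.679² ≈ 1.238 > 0.5, all λₙ > 0.
The n=1 mode decays slowest → dominates as t → ∞.
Asymptotic: T ~ c₁ sin(πx/2.679) e^{-λ₁t} with decay rate λ₁ ≈ 0.738.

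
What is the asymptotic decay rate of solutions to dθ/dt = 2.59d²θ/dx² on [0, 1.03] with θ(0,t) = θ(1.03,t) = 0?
Eigenvalues: λₙ = 2.59n²π²/1.03².
First three modes:
  n=1: λ₁ = 2.59π²/1.03² ≈ 24.095
  n=2: λ₂ = 10.36π²/1.03² ≈ 96.38 (4× faster decay)
  n=3: λ₃ = 23.31π²/1.03² ≈ 216.854 (9× faster decay)
As t → ∞, higher modes decay exponentially faster. The n=1 mode dominates: θ ~ c₁ sin(πx/1.03) e^{-λ₁t}.
Decay rate: λ₁ = 2.59π²/1.03² ≈ 24.095.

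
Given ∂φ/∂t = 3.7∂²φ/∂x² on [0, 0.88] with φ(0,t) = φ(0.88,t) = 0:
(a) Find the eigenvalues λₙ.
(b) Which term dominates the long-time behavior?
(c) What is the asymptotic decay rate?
Eigenvalues: λₙ = 3.7n²π²/0.88².
First three modes:
  n=1: λ₁ = 3.7π²/0.88² ≈ 47.156
  n=2: λ₂ = 14.8π²/0.88² ≈ 188.624 (4× faster decay)
  n=3: λ₃ = 33.3π²/0.88² ≈ 424.403 (9× faster decay)
As t → ∞, higher modes decay exponentially faster. The n=1 mode dominates: φ ~ c₁ sin(πx/0.88) e^{-λ₁t}.
Decay rate: λ₁ = 3.7π²/0.88² ≈ 47.156.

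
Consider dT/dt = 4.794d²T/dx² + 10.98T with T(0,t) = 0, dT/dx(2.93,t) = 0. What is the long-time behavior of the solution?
As t → ∞, T grows unboundedly. Reaction dominates diffusion (r=10.98 > κπ²/(4L²)≈1.38); solution grows exponentially.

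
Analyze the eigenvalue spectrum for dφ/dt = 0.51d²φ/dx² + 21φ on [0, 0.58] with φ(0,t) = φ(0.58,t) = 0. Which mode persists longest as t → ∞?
Eigenvalues: λₙ = 0.51n²π²/0.58² - 21.
First three modes:
  n=1: λ₁ = 0.51π²/0.58² - 21 ≈ -6.037
  n=2: λ₂ = 2.04π²/0.58² - 21 ≈ 38.851
  n=3: λ₃ = 4.59π²/0.58² - 21 ≈ 113.666
Since 0.51π²/0.58² ≈ 14.963 < 21, λ₁ < 0.
The n=1 mode grows fastest (−λₙ is largest for n=1) → dominates.
Asymptotic: φ ~ c₁ sin(πx/0.58) e^{6.037t} (exponential growth at rate −λ₁ ≈ 6.037).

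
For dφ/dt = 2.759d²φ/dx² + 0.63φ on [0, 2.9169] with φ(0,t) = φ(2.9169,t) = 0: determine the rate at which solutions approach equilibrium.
Eigenvalues: λₙ = 2.759n²π²/2.9169² - 0.63.
First three modes:
  n=1: λ₁ = 2.759π²/2.9169² - 0.63 ≈ 2.57
  n=2: λ₂ = 11.036π²/2.9169² - 0.63 ≈ 12.172
  n=3: λ₃ = 24.831π²/2.9169² - 0.63 ≈ 28.174
Since 2.759π²/2.9169² ≈ 3.2 > 0.63, all λₙ > 0.
The n=1 mode decays slowest → dominates as t → ∞.
Asymptotic: φ ~ c₁ sin(πx/2.9169) e^{-λ₁t} with decay rate λ₁ ≈ 2.57.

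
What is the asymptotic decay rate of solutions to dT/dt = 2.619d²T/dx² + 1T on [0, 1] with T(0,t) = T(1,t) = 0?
Eigenvalues: λₙ = 2.619n²π²/1² - 1.
First three modes:
  n=1: λ₁ = 2.619π² - 1 ≈ 24.848
  n=2: λ₂ = 10.476π² - 1 ≈ 102.394
  n=3: λ₃ = 23.571π² - 1 ≈ 231.636
Since 2.619π² ≈ 25.848 > 1, all λₙ > 0.
The n=1 mode decays slowest → dominates as t → ∞.
Asymptotic: T ~ c₁ sin(πx/1) e^{-λ₁t} with decay rate λ₁ ≈ 24.848.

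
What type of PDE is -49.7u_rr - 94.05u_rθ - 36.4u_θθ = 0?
With A = -49.7, B = -94.05, C = -36.4, the discriminant is 1609.0825. This is a hyperbolic PDE.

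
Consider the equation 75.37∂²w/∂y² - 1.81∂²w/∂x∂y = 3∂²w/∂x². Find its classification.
Rewriting in standard form: -3∂²w/∂x² - 1.81∂²w/∂x∂y + 75.37∂²w/∂y² = 0. Hyperbolic. (A = -3, B = -1.81, C = 75.37 gives B² - 4AC = 907.7161.)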